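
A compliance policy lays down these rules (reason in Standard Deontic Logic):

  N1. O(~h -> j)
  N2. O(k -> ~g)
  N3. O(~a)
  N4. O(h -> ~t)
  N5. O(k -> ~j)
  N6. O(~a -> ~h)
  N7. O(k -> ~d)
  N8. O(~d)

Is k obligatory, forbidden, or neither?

Forbidden

Premise 3 states O(~a) outright.
From O(~a) and premise 6, O(~a -> ~h), we obtain O(~h).
Premise 1 is O(~h -> j); since O(~h), deontic closure gives O(j).
Premise 5 is O(k -> ~j); contrapositively O(j -> ~k). Since O(j) holds, K gives O(~k).
Premises 2, 4, 7, 8 do not contribute to this derivation.
Thus O(~k), which is F(k): k is forbidden.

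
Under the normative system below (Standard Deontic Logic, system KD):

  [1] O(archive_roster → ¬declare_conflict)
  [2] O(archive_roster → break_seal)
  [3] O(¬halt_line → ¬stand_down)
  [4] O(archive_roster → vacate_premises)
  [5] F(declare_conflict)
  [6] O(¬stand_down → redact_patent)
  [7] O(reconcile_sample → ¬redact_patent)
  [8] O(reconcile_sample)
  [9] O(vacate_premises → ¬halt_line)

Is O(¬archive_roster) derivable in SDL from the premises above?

Yes

From premise 8 we have O(reconcile_sample).
With premise 7, O(reconcile_sample → ¬redact_patent), the K-axiom yields O(¬redact_patent).
Premise 6 is O(¬stand_down → redact_patent); contrapositively O(¬redact_patent → stand_down). Since O(¬redact_patent) holds, K gives O(stand_down).
Premise 3, O(¬halt_line → ¬stand_down), contraposes to O(stand_down → halt_line); with O(stand_down) we get O(halt_line).
Premise 9, O(vacate_premises → ¬halt_line), contraposes to O(halt_line → ¬vacate_premises); with O(halt_line) we get O(¬vacate_premises).
Premise 4 is O(archive_roster → vacate_premises); contrapositively O(¬vacate_premises → ¬archive_roster). Since O(¬vacate_premises) holds, K gives O(¬archive_roster).
Premises 1, 2, 5 do not contribute to this derivation.
So O(¬archive_roster) follows.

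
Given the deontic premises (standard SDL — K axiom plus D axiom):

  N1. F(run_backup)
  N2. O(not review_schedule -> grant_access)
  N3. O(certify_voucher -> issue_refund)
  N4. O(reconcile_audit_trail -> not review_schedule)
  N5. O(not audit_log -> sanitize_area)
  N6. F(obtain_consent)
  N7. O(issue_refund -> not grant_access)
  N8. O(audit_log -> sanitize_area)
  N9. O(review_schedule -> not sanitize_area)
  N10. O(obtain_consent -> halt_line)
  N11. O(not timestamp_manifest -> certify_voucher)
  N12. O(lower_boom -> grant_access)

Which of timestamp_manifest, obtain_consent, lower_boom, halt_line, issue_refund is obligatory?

timestamp_manifest

By case analysis on not audit_log: premise 5 gives O(not audit_log -> sanitize_area) and premise 8 gives O(audit_log -> sanitize_area), so O(sanitize_area) either way.
Premise 9 is O(review_schedule -> not sanitize_area); contrapositively O(sanitize_area -> not review_schedule). Since O(sanitize_area) holds, K gives O(not review_schedule).
Premise 2 is O(not review_schedule -> grant_access); since O(not review_schedule), deontic closure gives O(grant_access).
Premise 7 is O(issue_refund -> not grant_access); contrapositively O(grant_access -> not issue_refund). Since O(grant_access) holds, K gives O(not issue_refund).
Premise 3, O(certify_voucher -> issue_refund), contraposes to O(not issue_refund -> not certify_voucher); with O(not issue_refund) we get O(not certify_voucher).
The contrapositive of premise 11 (O(not timestamp_manifest -> certify_voucher)) is O(not certify_voucher -> timestamp_manifest), and O(not certify_voucher) is already established, so O(timestamp_manifest).
So O(timestamp_manifest) holds — timestamp_manifest is obligatory. None of the other listed options is made obligatory by any chain of premises.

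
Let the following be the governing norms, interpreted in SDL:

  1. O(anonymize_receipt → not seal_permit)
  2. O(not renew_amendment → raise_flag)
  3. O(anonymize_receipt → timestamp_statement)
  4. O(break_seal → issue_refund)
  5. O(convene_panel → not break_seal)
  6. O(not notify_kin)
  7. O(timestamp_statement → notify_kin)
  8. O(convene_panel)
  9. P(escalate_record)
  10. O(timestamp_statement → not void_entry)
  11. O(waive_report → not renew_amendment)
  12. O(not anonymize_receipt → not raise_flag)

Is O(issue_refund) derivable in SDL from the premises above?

No

Premise 4 is O(break_seal → issue_refund), but O(break_seal) is not derivable from the premises, so it does not yield O(issue_refund).
No other premise forces O(issue_refund). An ideal world satisfying every premise can still have issue_refund false, so O(issue_refund) is not derivable.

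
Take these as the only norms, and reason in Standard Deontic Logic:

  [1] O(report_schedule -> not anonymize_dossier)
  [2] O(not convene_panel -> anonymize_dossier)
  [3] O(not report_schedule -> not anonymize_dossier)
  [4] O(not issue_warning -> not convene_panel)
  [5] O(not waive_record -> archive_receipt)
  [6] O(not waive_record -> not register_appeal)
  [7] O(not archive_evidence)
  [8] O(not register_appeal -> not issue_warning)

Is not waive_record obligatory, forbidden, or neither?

By case analysis on report_schedule: premise 1 gives O(report_schedule -> not anonymize_dossier) and premise 3 gives O(not report_schedule -> not anonymize_dossier), so O(not anonymize_dossier) either way.
The contrapositive of premise 2 (O(not convene_panel -> anonymize_dossier)) is O(not anonymize_dossier -> convene_panel), and O(not anonymize_dossier) is already established, so O(convene_panel).
Premise 4, O(not issue_warning -> not convene_panel), contraposes to O(convene_panel -> issue_warning); with O(convene_panel) we get O(issue_warning).
Premise 8 is O(not register_appeal -> not issue_warning); contrapositively O(issue_warning -> register_appeal). Since O(issue_warning) holds, K gives O(register_appeal).
Premise 6 is O(not waive_record -> not register_appeal); contrapositively O(register_appeal -> waive_record). Since O(register_appeal) holds, K gives O(waive_record).
Premises 5, 7 do not contribute to this derivation.
Thus O(waive_record), which is F(not waive_record): not waive_record is forbidden.

Forbidden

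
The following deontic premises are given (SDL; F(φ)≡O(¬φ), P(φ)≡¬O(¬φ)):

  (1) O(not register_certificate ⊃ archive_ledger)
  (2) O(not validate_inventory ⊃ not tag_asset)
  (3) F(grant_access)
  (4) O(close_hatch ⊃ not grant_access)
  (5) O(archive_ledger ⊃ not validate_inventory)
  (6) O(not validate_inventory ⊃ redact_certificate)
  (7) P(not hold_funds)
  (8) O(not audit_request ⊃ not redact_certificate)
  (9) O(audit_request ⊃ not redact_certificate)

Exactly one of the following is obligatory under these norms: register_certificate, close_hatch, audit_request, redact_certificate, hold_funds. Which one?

By case analysis on audit_request: premise 9 gives O(audit_request ⊃ not redact_certificate) and premise 8 gives O(not audit_request ⊃ not redact_certificate), so O(not redact_certificate) either way.
The contrapositive of premise 6 (O(not validate_inventory ⊃ redact_certificate)) is O(not redact_certificate ⊃ validate_inventory), and O(not redact_certificate) is already established, so O(validate_inventory).
The contrapositive of premise 5 (O(archive_ledger ⊃ not validate_inventory)) is O(validate_inventory ⊃ not archive_ledger), and O(validate_inventory) is already established, so O(not archive_ledger).
The contrapositive of premise 1 (O(not register_certificate ⊃ archive_ledger)) is O(not archive_ledger ⊃ register_certificate), and O(not archive_ledger) is already established, so O(register_certificate).
So O(register_certificate) holds — register_certificate is obligatory. None of the other listed options is made obligatory by any chain of premises.

register_certificate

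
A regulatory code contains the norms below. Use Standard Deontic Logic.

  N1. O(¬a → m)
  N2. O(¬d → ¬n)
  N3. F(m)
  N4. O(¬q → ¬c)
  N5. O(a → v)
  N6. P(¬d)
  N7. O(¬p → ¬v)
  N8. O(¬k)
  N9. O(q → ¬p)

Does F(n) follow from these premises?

Premise 2 is O(¬d → ¬n), but O(¬d) is not derivable from the premises (the permission P(¬d) asserts only ¬O(d), not O(¬d)), so it does not yield O(¬n).
No other premise forces O(¬n). An ideal world satisfying every premise can still have n true, so F(n) is not derivable.

No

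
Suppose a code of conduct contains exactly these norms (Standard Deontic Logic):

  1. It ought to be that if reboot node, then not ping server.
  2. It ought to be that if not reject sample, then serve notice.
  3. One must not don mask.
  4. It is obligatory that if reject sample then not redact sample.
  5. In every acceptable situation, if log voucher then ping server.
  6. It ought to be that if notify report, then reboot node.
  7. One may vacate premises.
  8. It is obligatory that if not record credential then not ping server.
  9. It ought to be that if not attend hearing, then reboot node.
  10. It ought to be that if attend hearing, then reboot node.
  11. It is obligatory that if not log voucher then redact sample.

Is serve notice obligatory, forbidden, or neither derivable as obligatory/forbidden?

Obligatory

Premises 10 and 9 are O(attend_hearing → reboot_node) and O(¬attend_hearing → reboot_node); every ideal world satisfies attend_hearing or ¬attend_hearing, so in either case reboot_node holds — hence O(reboot_node).
Applying K to premise 1 (O(reboot_node → ¬ping_server)) and O(reboot_node) yields O(¬ping_server).
Premise 5, O(log_voucher → ping_server), contraposes to O(¬ping_server → ¬log_voucher); with O(¬ping_server) we get O(¬log_voucher).
With premise 11, O(¬log_voucher → redact_sample), the K-axiom yields O(redact_sample).
Premise 4 is O(reject_sample → ¬redact_sample); contrapositively O(redact_sample → ¬reject_sample). Since O(redact_sample) holds, K gives O(¬reject_sample).
Applying K to premise 2 (O(¬reject_sample → serve_notice)) and O(¬reject_sample) yields O(serve_notice).
Premises 3, 6, 7, 8 do not contribute to this derivation.
Hence serve_notice is obligatory.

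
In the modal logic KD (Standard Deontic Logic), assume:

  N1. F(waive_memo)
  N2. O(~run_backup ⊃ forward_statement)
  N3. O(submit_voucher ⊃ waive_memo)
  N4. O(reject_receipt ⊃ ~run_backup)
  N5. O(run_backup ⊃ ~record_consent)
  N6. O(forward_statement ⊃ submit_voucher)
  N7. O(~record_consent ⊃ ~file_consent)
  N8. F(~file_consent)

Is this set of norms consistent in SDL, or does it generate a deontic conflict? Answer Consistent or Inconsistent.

F(~file_consent) at premise 8 means O(file_consent).
The contrapositive of premise 7 (O(~record_consent ⊃ ~file_consent)) is O(file_consent ⊃ record_consent), and O(file_consent) is already established, so O(record_consent).
Premise 5, O(run_backup ⊃ ~record_consent), contraposes to O(record_consent ⊃ ~run_backup); with O(record_consent) we get O(~run_backup).
From O(~run_backup) and premise 2, O(~run_backup ⊃ forward_statement), we obtain O(forward_statement).
Applying K to premise 6 (O(forward_statement ⊃ submit_voucher)) and O(forward_statement) yields O(submit_voucher).
Applying K to premise 3 (O(submit_voucher ⊃ waive_memo)) and O(submit_voucher) yields O(waive_memo).
Yet premise 1 is F(waive_memo), i.e. O(~waive_memo).
We now have both O(waive_memo) and O(~waive_memo) — waive_memo is simultaneously obligatory and forbidden, violating the D-axiom.

Inconsistent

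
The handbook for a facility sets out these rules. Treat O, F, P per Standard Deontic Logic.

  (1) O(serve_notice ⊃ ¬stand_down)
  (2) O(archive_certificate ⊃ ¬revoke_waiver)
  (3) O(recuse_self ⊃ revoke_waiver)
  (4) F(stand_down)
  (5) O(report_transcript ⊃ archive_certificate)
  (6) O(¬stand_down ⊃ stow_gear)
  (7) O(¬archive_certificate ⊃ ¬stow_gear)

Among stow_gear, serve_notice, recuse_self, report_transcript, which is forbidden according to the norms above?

recuse_self

Premise 4, F(stand_down), is equivalent to O(¬stand_down).
Applying K to premise 6 (O(¬stand_down ⊃ stow_gear)) and O(¬stand_down) yields O(stow_gear).
Premise 7 is O(¬archive_certificate ⊃ ¬stow_gear); contrapositively O(stow_gear ⊃ archive_certificate). Since O(stow_gear) holds, K gives O(archive_certificate).
From O(archive_certificate) and premise 2, O(archive_certificate ⊃ ¬revoke_waiver), we obtain O(¬revoke_waiver).
Premise 3, O(recuse_self ⊃ revoke_waiver), contraposes to O(¬revoke_waiver ⊃ ¬recuse_self); with O(¬revoke_waiver) we get O(¬recuse_self).
So O(¬recuse_self) holds, i.e. recuse_self is forbidden. None of the other listed options is forbidden under the premises.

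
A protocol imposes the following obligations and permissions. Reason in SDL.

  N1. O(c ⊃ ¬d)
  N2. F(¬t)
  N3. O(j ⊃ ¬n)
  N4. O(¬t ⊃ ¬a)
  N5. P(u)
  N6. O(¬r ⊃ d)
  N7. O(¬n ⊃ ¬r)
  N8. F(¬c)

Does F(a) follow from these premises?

No

Premise 4 is O(¬t ⊃ ¬a), but O(¬t) is not derivable from the premises, so it does not yield O(¬a).
No other premise forces O(¬a). An ideal world satisfying every premise can still have a true, so F(a) is not derivable.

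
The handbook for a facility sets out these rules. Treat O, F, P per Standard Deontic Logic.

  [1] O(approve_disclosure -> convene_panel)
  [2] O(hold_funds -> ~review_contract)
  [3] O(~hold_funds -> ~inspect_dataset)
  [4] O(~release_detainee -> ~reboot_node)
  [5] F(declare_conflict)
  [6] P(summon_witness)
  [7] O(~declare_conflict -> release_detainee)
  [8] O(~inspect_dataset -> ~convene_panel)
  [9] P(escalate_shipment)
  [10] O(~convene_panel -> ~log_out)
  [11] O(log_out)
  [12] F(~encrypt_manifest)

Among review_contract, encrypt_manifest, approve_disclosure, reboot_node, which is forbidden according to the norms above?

From premise 11 we have O(log_out).
Premise 10, O(~convene_panel -> ~log_out), contraposes to O(log_out -> convene_panel); with O(log_out) we get O(convene_panel).
Premise 8 is O(~inspect_dataset -> ~convene_panel); contrapositively O(convene_panel -> inspect_dataset). Since O(convene_panel) holds, K gives O(inspect_dataset).
The contrapositive of premise 3 (O(~hold_funds -> ~inspect_dataset)) is O(inspect_dataset -> hold_funds), and O(inspect_dataset) is already established, so O(hold_funds).
Premise 2 is O(hold_funds -> ~review_contract); since O(hold_funds), deontic closure gives O(~review_contract).
So O(~review_contract) holds, i.e. review_contract is forbidden. None of the other listed options is forbidden under the premises.

review_contract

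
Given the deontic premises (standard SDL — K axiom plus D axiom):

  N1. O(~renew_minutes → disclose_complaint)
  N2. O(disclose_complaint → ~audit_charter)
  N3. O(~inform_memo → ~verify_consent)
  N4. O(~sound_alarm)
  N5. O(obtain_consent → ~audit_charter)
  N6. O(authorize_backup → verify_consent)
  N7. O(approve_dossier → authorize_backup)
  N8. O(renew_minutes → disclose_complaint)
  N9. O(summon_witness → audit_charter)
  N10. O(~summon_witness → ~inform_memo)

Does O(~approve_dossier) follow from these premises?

Premises 8 and 1 are O(renew_minutes → disclose_complaint) and O(~renew_minutes → disclose_complaint); every ideal world satisfies renew_minutes or ~renew_minutes, so in either case disclose_complaint holds — hence O(disclose_complaint).
From O(disclose_complaint) and premise 2, O(disclose_complaint → ~audit_charter), we obtain O(~audit_charter).
The contrapositive of premise 9 (O(summon_witness → audit_charter)) is O(~audit_charter → ~summon_witness), and O(~audit_charter) is already established, so O(~summon_witness).
Applying K to premise 10 (O(~summon_witness → ~inform_memo)) and O(~summon_witness) yields O(~inform_memo).
Applying K to premise 3 (O(~inform_memo → ~verify_consent)) and O(~inform_memo) yields O(~verify_consent).
The contrapositive of premise 6 (O(authorize_backup → verify_consent)) is O(~verify_consent → ~authorize_backup), and O(~verify_consent) is already established, so O(~authorize_backup).
Premise 7, O(approve_dossier → authorize_backup), contraposes to O(~authorize_backup → ~approve_dossier); with O(~authorize_backup) we get O(~approve_dossier).
Premises 4, 5 do not contribute to this derivation.
So O(~approve_dossier) follows.

Yes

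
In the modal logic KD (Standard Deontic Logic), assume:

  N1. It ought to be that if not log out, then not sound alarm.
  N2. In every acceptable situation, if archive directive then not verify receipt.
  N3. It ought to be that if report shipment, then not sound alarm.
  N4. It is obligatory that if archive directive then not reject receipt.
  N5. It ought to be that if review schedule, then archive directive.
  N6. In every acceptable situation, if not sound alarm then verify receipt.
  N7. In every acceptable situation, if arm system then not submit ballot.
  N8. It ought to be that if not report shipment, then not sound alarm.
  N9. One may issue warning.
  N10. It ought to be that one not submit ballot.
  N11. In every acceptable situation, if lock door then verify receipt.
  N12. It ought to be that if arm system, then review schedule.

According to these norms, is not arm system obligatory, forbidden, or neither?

Premises 8 and 3 are O(¬report_shipment → ¬sound_alarm) and O(report_shipment → ¬sound_alarm); every ideal world satisfies ¬report_shipment or report_shipment, so in either case ¬sound_alarm holds — hence O(¬sound_alarm).
Applying K to premise 6 (O(¬sound_alarm → verify_receipt)) and O(¬sound_alarm) yields O(verify_receipt).
The contrapositive of premise 2 (O(archive_directive → ¬verify_receipt)) is O(verify_receipt → ¬archive_directive), and O(verify_receipt) is already established, so O(¬archive_directive).
Premise 5 is O(review_schedule → archive_directive); contrapositively O(¬archive_directive → ¬review_schedule). Since O(¬archive_directive) holds, K gives O(¬review_schedule).
Premise 12 is O(arm_system → review_schedule); contrapositively O(¬review_schedule → ¬arm_system). Since O(¬review_schedule) holds, K gives O(¬arm_system).
Premises 1, 4, 7, 9, 10, 11 do not contribute to this derivation.
Hence ¬arm_system is obligatory.

Obligatory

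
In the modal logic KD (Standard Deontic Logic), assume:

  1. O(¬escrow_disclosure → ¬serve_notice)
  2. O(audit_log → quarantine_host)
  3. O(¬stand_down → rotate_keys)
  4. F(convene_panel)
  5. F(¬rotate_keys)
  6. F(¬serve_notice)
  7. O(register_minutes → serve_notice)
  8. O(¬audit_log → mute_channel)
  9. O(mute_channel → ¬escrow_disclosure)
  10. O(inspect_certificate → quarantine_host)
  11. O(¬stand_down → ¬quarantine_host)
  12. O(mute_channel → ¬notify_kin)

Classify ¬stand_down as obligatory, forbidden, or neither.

Premise 6, F(¬serve_notice), is equivalent to O(serve_notice).
Premise 1, O(¬escrow_disclosure → ¬serve_notice), contraposes to O(serve_notice → escrow_disclosure); with O(serve_notice) we get O(escrow_disclosure).
Premise 9, O(mute_channel → ¬escrow_disclosure), contraposes to O(escrow_disclosure → ¬mute_channel); with O(escrow_disclosure) we get O(¬mute_channel).
Premise 8, O(¬audit_log → mute_channel), contraposes to O(¬mute_channel → audit_log); with O(¬mute_channel) we get O(audit_log).
Applying K to premise 2 (O(audit_log → quarantine_host)) and O(audit_log) yields O(quarantine_host).
Premise 11, O(¬stand_down → ¬quarantine_host), contraposes to O(quarantine_host → stand_down); with O(quarantine_host) we get O(stand_down).
Premises 3, 4, 5, 7, 10, 12 do not contribute to this derivation.
Thus O(stand_down), which is F(¬stand_down): ¬stand_down is forbidden.

Forbidden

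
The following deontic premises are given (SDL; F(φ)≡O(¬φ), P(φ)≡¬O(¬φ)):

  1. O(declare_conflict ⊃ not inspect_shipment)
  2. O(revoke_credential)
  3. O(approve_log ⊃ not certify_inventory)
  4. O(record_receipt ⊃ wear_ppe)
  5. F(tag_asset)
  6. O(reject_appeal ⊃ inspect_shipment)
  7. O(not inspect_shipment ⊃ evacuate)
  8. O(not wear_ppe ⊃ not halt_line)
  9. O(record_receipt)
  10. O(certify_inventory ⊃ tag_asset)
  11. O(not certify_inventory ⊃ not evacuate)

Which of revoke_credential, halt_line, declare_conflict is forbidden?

declare_conflict

Premise 5, F(tag_asset), is equivalent to O(not tag_asset).
The contrapositive of premise 10 (O(certify_inventory ⊃ tag_asset)) is O(not tag_asset ⊃ not certify_inventory), and O(not tag_asset) is already established, so O(not certify_inventory).
Applying K to premise 11 (O(not certify_inventory ⊃ not evacuate)) and O(not certify_inventory) yields O(not evacuate).
Premise 7 is O(not inspect_shipment ⊃ evacuate); contrapositively O(not evacuate ⊃ inspect_shipment). Since O(not evacuate) holds, K gives O(inspect_shipment).
The contrapositive of premise 1 (O(declare_conflict ⊃ not inspect_shipment)) is O(inspect_shipment ⊃ not declare_conflict), and O(inspect_shipment) is already established, so O(not declare_conflict).
So O(not declare_conflict) holds, i.e. declare_conflict is forbidden. None of the other listed options is forbidden under the premises.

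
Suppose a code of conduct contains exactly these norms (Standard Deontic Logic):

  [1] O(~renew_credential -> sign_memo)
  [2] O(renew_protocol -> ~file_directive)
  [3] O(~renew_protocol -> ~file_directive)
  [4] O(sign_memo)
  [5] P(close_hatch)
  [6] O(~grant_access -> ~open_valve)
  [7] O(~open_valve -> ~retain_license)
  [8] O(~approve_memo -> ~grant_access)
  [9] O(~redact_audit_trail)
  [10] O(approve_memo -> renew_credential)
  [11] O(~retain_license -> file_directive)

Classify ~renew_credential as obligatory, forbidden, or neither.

Forbidden

Premises 3 and 2 are O(~renew_protocol -> ~file_directive) and O(renew_protocol -> ~file_directive); every ideal world satisfies ~renew_protocol or renew_protocol, so in either case ~file_directive holds — hence O(~file_directive).
Premise 11, O(~retain_license -> file_directive), contraposes to O(~file_directive -> retain_license); with O(~file_directive) we get O(retain_license).
Premise 7 is O(~open_valve -> ~retain_license); contrapositively O(retain_license -> open_valve). Since O(retain_license) holds, K gives O(open_valve).
Premise 6 is O(~grant_access -> ~open_valve); contrapositively O(open_valve -> grant_access). Since O(open_valve) holds, K gives O(grant_access).
Premise 8 is O(~approve_memo -> ~grant_access); contrapositively O(grant_access -> approve_memo). Since O(grant_access) holds, K gives O(approve_memo).
With premise 10, O(approve_memo -> renew_credential), the K-axiom yields O(renew_credential).
Premises 1, 4, 5, 9 do not contribute to this derivation.
Thus O(renew_credential), which is F(~renew_credential): ~renew_credential is forbidden.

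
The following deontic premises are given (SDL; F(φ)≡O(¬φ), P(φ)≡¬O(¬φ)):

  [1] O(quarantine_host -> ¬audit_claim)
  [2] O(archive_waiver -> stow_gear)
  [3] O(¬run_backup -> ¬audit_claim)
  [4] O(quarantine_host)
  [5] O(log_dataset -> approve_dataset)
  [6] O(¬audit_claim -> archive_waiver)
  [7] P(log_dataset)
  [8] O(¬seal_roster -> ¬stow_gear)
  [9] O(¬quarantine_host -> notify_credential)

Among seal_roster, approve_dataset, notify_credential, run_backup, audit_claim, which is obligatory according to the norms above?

seal_roster

Premise 4 gives O(quarantine_host).
Premise 1 is O(quarantine_host -> ¬audit_claim); since O(quarantine_host), deontic closure gives O(¬audit_claim).
With premise 6, O(¬audit_claim -> archive_waiver), the K-axiom yields O(archive_waiver).
Premise 2 is O(archive_waiver -> stow_gear); since O(archive_waiver), deontic closure gives O(stow_gear).
Premise 8, O(¬seal_roster -> ¬stow_gear), contraposes to O(stow_gear -> seal_roster); with O(stow_gear) we get O(seal_roster).
So O(seal_roster) holds — seal_roster is obligatory. None of the other listed options is made obligatory by any chain of premises.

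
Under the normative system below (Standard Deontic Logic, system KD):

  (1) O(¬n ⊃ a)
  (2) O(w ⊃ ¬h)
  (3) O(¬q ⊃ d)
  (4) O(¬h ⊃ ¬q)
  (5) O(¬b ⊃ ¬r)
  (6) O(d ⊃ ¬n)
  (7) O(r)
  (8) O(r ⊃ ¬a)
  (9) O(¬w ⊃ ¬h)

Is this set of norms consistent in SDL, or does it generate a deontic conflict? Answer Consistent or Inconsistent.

Inconsistent

Premises 2 and 9 cover both cases: O(w ⊃ ¬h) and O(¬w ⊃ ¬h). Since w ∨ ¬w is a tautology, O(¬h) follows.
With premise 4, O(¬h ⊃ ¬q), the K-axiom yields O(¬q).
With premise 3, O(¬q ⊃ d), the K-axiom yields O(d).
With premise 6, O(d ⊃ ¬n), the K-axiom yields O(¬n).
From O(¬n) and premise 1, O(¬n ⊃ a), we obtain O(a).
Premise 8 is O(r ⊃ ¬a); contrapositively O(a ⊃ ¬r). Since O(a) holds, K gives O(¬r).
Yet premise 7 states O(r).
We now have both O(¬r) and O(r) — r is simultaneously obligatory and forbidden, violating the D-axiom.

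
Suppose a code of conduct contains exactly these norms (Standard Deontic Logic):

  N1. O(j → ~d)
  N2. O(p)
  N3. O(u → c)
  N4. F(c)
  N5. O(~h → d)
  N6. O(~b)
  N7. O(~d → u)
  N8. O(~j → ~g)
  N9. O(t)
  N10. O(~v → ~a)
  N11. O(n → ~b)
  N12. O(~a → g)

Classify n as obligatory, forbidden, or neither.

Neither

Premise 11 is O(n → ~b); even if O(~b) held, inferring O(n) would be affirming the consequent — invalid.
No premise or chain of K-axiom applications forces O(n), and none forces O(~n). So n is neither obligatory nor forbidden under these norms.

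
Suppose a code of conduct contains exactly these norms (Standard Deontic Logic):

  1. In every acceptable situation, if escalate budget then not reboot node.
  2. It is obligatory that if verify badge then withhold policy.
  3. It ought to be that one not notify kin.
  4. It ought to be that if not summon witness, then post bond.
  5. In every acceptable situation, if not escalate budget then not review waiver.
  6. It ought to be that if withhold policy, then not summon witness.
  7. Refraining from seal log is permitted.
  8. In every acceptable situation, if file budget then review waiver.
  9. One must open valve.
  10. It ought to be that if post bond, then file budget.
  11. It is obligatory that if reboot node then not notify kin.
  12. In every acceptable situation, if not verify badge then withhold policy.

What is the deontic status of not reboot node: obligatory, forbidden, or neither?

Obligatory

By case analysis on verify_badge: premise 2 gives O(verify_badge → withhold_policy) and premise 12 gives O(¬verify_badge → withhold_policy), so O(withhold_policy) either way.
With premise 6, O(withhold_policy → ¬summon_witness), the K-axiom yields O(¬summon_witness).
From O(¬summon_witness) and premise 4, O(¬summon_witness → post_bond), we obtain O(post_bond).
Premise 10 is O(post_bond → file_budget); since O(post_bond), deontic closure gives O(file_budget).
With premise 8, O(file_budget → review_waiver), the K-axiom yields O(review_waiver).
The contrapositive of premise 5 (O(¬escalate_budget → ¬review_waiver)) is O(review_waiver → escalate_budget), and O(review_waiver) is already established, so O(escalate_budget).
Premise 1 is O(escalate_budget → ¬reboot_node); since O(escalate_budget), deontic closure gives O(¬reboot_node).
Premises 3, 7, 9, 11 do not contribute to this derivation.
Hence ¬reboot_node is obligatory.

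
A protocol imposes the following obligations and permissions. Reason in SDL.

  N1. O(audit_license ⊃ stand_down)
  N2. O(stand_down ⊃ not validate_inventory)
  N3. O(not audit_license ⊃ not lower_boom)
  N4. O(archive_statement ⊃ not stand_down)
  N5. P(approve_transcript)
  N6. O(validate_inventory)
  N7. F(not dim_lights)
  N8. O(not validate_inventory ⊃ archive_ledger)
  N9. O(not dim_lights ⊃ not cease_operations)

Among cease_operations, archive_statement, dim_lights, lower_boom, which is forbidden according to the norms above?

lower_boom

Premise 6 states O(validate_inventory) outright.
Premise 2, O(stand_down ⊃ not validate_inventory), contraposes to O(validate_inventory ⊃ not stand_down); with O(validate_inventory) we get O(not stand_down).
Premise 1, O(audit_license ⊃ stand_down), contraposes to O(not stand_down ⊃ not audit_license); with O(not stand_down) we get O(not audit_license).
With premise 3, O(not audit_license ⊃ not lower_boom), the K-axiom yields O(not lower_boom).
So O(not lower_boom) holds, i.e. lower_boom is forbidden. None of the other listed options is forbidden under the premises.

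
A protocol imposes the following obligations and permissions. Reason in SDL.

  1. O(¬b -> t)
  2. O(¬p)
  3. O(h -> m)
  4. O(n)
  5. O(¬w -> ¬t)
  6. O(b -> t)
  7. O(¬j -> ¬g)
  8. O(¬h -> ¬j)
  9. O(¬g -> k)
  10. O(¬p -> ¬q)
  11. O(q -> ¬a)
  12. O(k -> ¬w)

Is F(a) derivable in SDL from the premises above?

No

Premise 11 is O(q -> ¬a), but O(q) is not derivable from the premises, so it does not yield O(¬a).
No other premise forces O(¬a). An ideal world satisfying every premise can still have a true, so F(a) is not derivable.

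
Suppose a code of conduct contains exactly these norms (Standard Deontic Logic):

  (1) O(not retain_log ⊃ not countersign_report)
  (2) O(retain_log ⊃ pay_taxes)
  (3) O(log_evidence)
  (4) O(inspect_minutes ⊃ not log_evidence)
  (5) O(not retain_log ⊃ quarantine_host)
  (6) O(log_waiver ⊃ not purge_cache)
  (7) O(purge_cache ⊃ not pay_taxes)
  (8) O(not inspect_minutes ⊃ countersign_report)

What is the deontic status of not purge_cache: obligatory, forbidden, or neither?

Obligatory

Premise 3 gives O(log_evidence).
The contrapositive of premise 4 (O(inspect_minutes ⊃ not log_evidence)) is O(log_evidence ⊃ not inspect_minutes), and O(log_evidence) is already established, so O(not inspect_minutes).
Premise 8 is O(not inspect_minutes ⊃ countersign_report); since O(not inspect_minutes), deontic closure gives O(countersign_report).
Premise 1 is O(not retain_log ⊃ not countersign_report); contrapositively O(countersign_report ⊃ retain_log). Since O(countersign_report) holds, K gives O(retain_log).
Applying K to premise 2 (O(retain_log ⊃ pay_taxes)) and O(retain_log) yields O(pay_taxes).
Premise 7, O(purge_cache ⊃ not pay_taxes), contraposes to O(pay_taxes ⊃ not purge_cache); with O(pay_taxes) we get O(not purge_cache).
Premises 5, 6 do not contribute to this derivation.
Hence not purge_cache is obligatory.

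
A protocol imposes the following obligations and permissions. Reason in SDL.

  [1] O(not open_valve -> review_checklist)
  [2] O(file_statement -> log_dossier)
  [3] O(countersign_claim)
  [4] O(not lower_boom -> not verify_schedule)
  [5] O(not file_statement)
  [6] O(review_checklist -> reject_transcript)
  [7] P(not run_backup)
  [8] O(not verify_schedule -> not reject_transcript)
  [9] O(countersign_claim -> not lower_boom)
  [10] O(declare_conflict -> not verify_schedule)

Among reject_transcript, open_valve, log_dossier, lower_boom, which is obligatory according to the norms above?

Premise 3 gives O(countersign_claim).
Premise 9 is O(countersign_claim -> not lower_boom); since O(countersign_claim), deontic closure gives O(not lower_boom).
With premise 4, O(not lower_boom -> not verify_schedule), the K-axiom yields O(not verify_schedule).
Premise 8 is O(not verify_schedule -> not reject_transcript); since O(not verify_schedule), deontic closure gives O(not reject_transcript).
Premise 6 is O(review_checklist -> reject_transcript); contrapositively O(not reject_transcript -> not review_checklist). Since O(not reject_transcript) holds, K gives O(not review_checklist).
The contrapositive of premise 1 (O(not open_valve -> review_checklist)) is O(not review_checklist -> open_valve), and O(not review_checklist) is already established, so O(open_valve).
So O(open_valve) holds — open_valve is obligatory. None of the other listed options is made obligatory by any chain of premises.

open_valve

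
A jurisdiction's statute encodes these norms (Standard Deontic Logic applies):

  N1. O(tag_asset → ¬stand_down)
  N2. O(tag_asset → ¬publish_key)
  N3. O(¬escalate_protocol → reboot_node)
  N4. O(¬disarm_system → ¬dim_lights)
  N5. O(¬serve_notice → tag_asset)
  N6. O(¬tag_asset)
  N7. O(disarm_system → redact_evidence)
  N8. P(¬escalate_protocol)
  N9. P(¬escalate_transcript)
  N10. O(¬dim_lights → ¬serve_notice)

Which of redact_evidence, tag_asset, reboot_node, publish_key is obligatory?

redact_evidence

Premise 6 gives O(¬tag_asset).
Premise 5 is O(¬serve_notice → tag_asset); contrapositively O(¬tag_asset → serve_notice). Since O(¬tag_asset) holds, K gives O(serve_notice).
Premise 10 is O(¬dim_lights → ¬serve_notice); contrapositively O(serve_notice → dim_lights). Since O(serve_notice) holds, K gives O(dim_lights).
The contrapositive of premise 4 (O(¬disarm_system → ¬dim_lights)) is O(dim_lights → disarm_system), and O(dim_lights) is already established, so O(disarm_system).
With premise 7, O(disarm_system → redact_evidence), the K-axiom yields O(redact_evidence).
So O(redact_evidence) holds — redact_evidence is obligatory. None of the other listed options is made obligatory by any chain of premises.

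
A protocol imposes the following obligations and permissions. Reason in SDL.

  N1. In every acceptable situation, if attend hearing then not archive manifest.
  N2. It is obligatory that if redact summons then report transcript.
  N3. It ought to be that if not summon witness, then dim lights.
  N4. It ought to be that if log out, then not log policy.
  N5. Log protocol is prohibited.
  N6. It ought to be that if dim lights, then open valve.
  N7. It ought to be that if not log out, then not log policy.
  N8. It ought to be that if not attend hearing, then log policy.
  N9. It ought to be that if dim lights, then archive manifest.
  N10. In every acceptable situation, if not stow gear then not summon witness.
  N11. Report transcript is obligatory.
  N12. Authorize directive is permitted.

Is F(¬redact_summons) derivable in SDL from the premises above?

Premise 2 is O(redact_summons → report_transcript); even if O(report_transcript) held, inferring O(redact_summons) would be affirming the consequent — invalid.
No other premise forces O(redact_summons). An ideal world satisfying every premise can still have ¬redact_summons true, so F(¬redact_summons) is not derivable.

No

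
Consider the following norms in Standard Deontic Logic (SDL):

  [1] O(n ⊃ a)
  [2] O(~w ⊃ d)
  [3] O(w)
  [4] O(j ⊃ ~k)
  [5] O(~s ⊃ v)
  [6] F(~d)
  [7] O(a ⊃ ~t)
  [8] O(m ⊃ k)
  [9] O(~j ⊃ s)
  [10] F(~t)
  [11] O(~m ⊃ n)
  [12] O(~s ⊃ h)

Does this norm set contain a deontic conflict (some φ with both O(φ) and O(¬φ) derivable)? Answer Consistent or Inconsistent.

Premise 2 is O(~w ⊃ d); even if O(d) held, inferring O(~w) would be affirming the consequent — invalid.
So O(~w) is not derivable, and the apparent clash with O(w) does not arise.
A world satisfying every obligation exists (e.g. a=false, d=true, h=false, j=false, k=true, m=true, n=false, s=true, t=true, v=false, w=true); no atom is both obligatory and forbidden, so the set is consistent.

Consistent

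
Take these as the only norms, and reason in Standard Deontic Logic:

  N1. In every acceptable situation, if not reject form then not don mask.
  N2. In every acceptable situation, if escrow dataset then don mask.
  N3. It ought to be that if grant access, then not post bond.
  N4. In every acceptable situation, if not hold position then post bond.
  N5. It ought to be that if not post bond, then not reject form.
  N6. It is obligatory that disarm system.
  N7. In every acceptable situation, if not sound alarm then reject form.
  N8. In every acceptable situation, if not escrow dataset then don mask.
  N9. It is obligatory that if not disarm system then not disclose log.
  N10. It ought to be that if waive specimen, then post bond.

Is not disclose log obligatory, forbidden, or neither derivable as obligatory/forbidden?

Premise 9 is O(¬disarm_system → ¬disclose_log), but O(¬disarm_system) is not derivable from the premises, so it does not yield O(¬disclose_log).
No premise or chain of K-axiom applications forces O(¬disclose_log), and none forces O(disclose_log). So ¬disclose_log is neither obligatory nor forbidden under these norms.

Neither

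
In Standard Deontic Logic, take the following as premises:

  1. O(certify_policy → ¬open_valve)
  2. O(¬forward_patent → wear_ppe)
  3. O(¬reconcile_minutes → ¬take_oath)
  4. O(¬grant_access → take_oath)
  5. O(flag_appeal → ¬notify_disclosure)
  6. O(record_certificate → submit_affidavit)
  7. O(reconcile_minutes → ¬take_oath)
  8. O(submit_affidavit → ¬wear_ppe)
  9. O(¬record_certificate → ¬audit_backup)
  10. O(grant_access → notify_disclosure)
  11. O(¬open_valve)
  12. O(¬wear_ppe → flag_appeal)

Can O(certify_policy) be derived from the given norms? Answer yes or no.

No

Premise 1 is O(certify_policy → ¬open_valve); even if O(¬open_valve) held, inferring O(certify_policy) would be affirming the consequent — invalid.
No other premise forces O(certify_policy). An ideal world satisfying every premise can still have certify_policy false, so O(certify_policy) is not derivable.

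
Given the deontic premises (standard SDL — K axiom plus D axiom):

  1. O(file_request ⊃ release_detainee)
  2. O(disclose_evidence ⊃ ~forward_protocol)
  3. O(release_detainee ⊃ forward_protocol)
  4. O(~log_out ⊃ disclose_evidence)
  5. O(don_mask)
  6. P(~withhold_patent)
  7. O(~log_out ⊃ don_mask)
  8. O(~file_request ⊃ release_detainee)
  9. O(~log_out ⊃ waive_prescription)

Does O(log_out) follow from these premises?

By case analysis on ~file_request: premise 8 gives O(~file_request ⊃ release_detainee) and premise 1 gives O(file_request ⊃ release_detainee), so O(release_detainee) either way.
Premise 3 is O(release_detainee ⊃ forward_protocol); since O(release_detainee), deontic closure gives O(forward_protocol).
Premise 2 is O(disclose_evidence ⊃ ~forward_protocol); contrapositively O(forward_protocol ⊃ ~disclose_evidence). Since O(forward_protocol) holds, K gives O(~disclose_evidence).
Premise 4 is O(~log_out ⊃ disclose_evidence); contrapositively O(~disclose_evidence ⊃ log_out). Since O(~disclose_evidence) holds, K gives O(log_out).
Premises 5, 6, 7, 9 do not contribute to this derivation.
So O(log_out) follows.

Yes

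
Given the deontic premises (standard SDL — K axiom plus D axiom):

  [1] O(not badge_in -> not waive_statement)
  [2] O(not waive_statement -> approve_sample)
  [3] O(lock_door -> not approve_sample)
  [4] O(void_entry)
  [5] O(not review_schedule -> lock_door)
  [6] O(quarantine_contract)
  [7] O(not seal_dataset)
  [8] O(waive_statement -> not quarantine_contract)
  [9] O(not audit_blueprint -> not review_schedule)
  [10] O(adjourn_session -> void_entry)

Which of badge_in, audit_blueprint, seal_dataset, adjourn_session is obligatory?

Premise 6 gives O(quarantine_contract).
Premise 8 is O(waive_statement -> not quarantine_contract); contrapositively O(quarantine_contract -> not waive_statement). Since O(quarantine_contract) holds, K gives O(not waive_statement).
With premise 2, O(not waive_statement -> approve_sample), the K-axiom yields O(approve_sample).
The contrapositive of premise 3 (O(lock_door -> not approve_sample)) is O(approve_sample -> not lock_door), and O(approve_sample) is already established, so O(not lock_door).
Premise 5 is O(not review_schedule -> lock_door); contrapositively O(not lock_door -> review_schedule). Since O(not lock_door) holds, K gives O(review_schedule).
Premise 9 is O(not audit_blueprint -> not review_schedule); contrapositively O(review_schedule -> audit_blueprint). Since O(review_schedule) holds, K gives O(audit_blueprint).
So O(audit_blueprint) holds — audit_blueprint is obligatory. None of the other listed options is made obligatory by any chain of premises.

audit_blueprint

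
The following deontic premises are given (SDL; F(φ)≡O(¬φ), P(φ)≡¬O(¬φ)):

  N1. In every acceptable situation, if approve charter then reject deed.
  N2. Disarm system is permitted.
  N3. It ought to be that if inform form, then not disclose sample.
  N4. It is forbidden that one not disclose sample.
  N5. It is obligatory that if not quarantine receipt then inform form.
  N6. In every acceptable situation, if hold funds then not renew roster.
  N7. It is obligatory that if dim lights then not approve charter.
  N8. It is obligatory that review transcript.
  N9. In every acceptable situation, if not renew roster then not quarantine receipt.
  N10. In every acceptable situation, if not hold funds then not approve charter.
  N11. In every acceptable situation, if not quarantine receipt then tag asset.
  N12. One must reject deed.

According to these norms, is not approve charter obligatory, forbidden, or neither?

Obligatory

F(¬disclose_sample) at premise 4 means O(disclose_sample).
The contrapositive of premise 3 (O(inform_form → ¬disclose_sample)) is O(disclose_sample → ¬inform_form), and O(disclose_sample) is already established, so O(¬inform_form).
The contrapositive of premise 5 (O(¬quarantine_receipt → inform_form)) is O(¬inform_form → quarantine_receipt), and O(¬inform_form) is already established, so O(quarantine_receipt).
Premise 9, O(¬renew_roster → ¬quarantine_receipt), contraposes to O(quarantine_receipt → renew_roster); with O(quarantine_receipt) we get O(renew_roster).
Premise 6 is O(hold_funds → ¬renew_roster); contrapositively O(renew_roster → ¬hold_funds). Since O(renew_roster) holds, K gives O(¬hold_funds).
Applying K to premise 10 (O(¬hold_funds → ¬approve_charter)) and O(¬hold_funds) yields O(¬approve_charter).
Premises 1, 2, 7, 8, 11, 12 do not contribute to this derivation.
Hence ¬approve_charter is obligatory.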